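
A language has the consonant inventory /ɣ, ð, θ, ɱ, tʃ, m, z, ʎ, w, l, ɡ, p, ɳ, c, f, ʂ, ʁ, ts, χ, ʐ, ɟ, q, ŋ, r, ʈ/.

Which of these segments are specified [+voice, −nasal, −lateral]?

ɣ, ð, z, w, ɡ, ʁ, ʐ, ɟ, r

Checking each segment against [+voice], [−nasal], [−lateral]: /ɣ/ (voiced velar fricative), /ð/ (voiced dental fricative), /z/ (voiced alveolar fricative), /w/ (labial-velar glide), /ɡ/ (voiced velar stop), /ʁ/ (voiced uvular fricative), among others, satisfy every feature; every other segment in the inventory fails at least one.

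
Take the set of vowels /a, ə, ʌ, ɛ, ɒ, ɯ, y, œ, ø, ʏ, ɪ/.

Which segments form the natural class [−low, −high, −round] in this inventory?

ə, ʌ, ɛ

Checking each segment against [−low], [−high], [−round]: /ə/ (mid central vowel (schwa)), /ʌ/ (mid back unrounded lax vowel), /ɛ/ (mid front unrounded lax vowel) satisfy every feature; every other segment in the inventory fails at least one.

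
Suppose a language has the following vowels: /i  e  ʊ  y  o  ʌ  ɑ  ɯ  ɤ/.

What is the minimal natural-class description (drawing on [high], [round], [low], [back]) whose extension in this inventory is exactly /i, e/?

[−back, −round]

/i, e/ are all [−back], [−round], and no other segment in the inventory matches both values. Dropping any one of them over-generates: [−round] alone would also admit /ʌ, ɑ, ɯ, ɤ/; [−back] alone would also admit /y/. No other single listed feature picks out exactly this set either, so fewer than two features will not do.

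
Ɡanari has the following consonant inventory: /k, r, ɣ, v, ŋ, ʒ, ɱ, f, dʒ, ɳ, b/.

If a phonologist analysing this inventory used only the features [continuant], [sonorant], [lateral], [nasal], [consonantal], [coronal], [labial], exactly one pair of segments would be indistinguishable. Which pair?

f, v

Both /f/ and /v/ are [+continuant], [−sonorant], [−lateral], [−nasal], [+consonantal], [−coronal], [+labial]. Since the list omits [voice] — which does distinguish the voiceless labiodental fricative from the voiced labiodental fricative — this pair collapses; all other pairs remain distinct.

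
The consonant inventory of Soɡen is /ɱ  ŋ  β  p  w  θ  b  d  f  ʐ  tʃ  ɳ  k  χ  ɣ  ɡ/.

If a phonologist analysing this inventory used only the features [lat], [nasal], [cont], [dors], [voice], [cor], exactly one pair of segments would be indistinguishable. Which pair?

On the given features, /w/ and /ɣ/ have an identical profile: [−lateral], [−nasal], [+continuant], [+dorsal], [+voice], [−coronal]. No other two segments in the inventory coincide on all 6 features. (They do differ in [sonorant], [labial] and [round], which are not among the given features.)

w, ɣ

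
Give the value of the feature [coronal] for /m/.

/m/ is the bilabial nasal. The feature [coronal] marks segments articulated with the tongue front (tip or blade); /m/ lacks this property, so it is [-coronal].

[-coronal]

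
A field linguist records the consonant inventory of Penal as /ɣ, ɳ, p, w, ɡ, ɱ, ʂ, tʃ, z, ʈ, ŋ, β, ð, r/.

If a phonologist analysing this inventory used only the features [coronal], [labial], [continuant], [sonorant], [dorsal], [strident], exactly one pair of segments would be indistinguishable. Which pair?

Both /z/ and /ʂ/ are [+coronal], [−labial], [+continuant], [−sonorant], [−dorsal], [+strident]. Since the list omits [voice] and [anterior] — which do distinguish the voiced alveolar fricative from the voiceless retroflex fricative — this pair collapses; all other pairs remain distinct.

z, ʂ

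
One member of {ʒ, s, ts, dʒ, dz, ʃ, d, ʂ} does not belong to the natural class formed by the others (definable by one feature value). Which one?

The remaining segments after removing /d/ share [+strident]; /d/ (voiced alveolar stop) is [-strident]. For every other candidate removal, the leftover set fails to share any single feature value that the removed segment lacks.

d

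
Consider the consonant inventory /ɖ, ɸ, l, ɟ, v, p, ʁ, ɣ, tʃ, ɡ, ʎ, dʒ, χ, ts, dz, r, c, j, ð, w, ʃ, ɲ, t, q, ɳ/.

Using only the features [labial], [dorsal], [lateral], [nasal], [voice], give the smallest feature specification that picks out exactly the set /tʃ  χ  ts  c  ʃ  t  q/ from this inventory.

[−voice, −labial]

/tʃ, χ, ts, c, ʃ, t, q/ are all [−voice], [−labial], and no other segment in the inventory matches both values. Dropping any one of them over-generates: [−labial] alone would also admit /ɖ, l, ɟ, ʁ, …/; [−voice] alone would also admit /ɸ, p/. No other single listed feature picks out exactly this set either, so fewer than two features will not do.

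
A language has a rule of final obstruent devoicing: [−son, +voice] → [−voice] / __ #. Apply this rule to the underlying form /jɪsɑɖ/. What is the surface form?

Only the final segment /ɖ/ is both word-final and matches the structural description. It is a voiced retroflex stop, so [−son, +voice] holds; changing it to [−voice] with all other features held fixed yields /ʈ/ (voiceless retroflex stop). No other segment meets both the structural description and the environment, so the output is [jɪsɑʈ].

[jɪsɑʈ]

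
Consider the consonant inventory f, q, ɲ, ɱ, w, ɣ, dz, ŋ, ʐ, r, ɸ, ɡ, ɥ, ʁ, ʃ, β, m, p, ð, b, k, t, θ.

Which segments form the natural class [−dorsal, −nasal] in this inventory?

Among the inventory, the [−dorsal] segments are /f, ɱ, dz, ʐ, r, ɸ, ʃ, β, m, p, ð, b, t, θ/.
Intersecting with [−nasal] leaves /f, dz, ʐ, r, ɸ, ʃ, β, p, ð, b, t, θ/.

f, dz, ʐ, r, ɸ, ʃ, β, p, ð, b, t, θ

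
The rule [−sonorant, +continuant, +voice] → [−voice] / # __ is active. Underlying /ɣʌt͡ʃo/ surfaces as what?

Only the initial segment /ɣ/ is both word-initial and matches the structural description. It is a voiced velar fricative, so [−sonorant, +continuant, +voice] holds; changing it to [−voice] with all other features held fixed yields /x/ (voiceless velar fricative). No other segment meets both the structural description and the environment, so the output is [xʌt͡ʃo].

[xʌt͡ʃo]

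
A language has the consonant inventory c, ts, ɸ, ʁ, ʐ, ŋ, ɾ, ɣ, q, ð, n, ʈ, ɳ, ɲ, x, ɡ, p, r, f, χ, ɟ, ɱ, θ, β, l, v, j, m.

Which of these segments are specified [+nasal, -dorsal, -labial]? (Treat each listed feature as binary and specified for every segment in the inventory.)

n, ɳ

Among the inventory, the [+nasal] segments are /ŋ, n, ɳ, ɲ, ɱ, m/.
Of those, [-dorsal] gives /n, ɳ, ɱ, m/.
Then [-labial] leaves /n, ɳ/.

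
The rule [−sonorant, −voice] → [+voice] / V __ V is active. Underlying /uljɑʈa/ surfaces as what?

The only segment in the rule's environment that also matches [−sonorant, −voice] is /ʈ/. Applying [+voice] turns the voiceless retroflex stop into /ɖ/ (voiced retroflex stop), giving [uljɑɖa].

[uljɑɖa]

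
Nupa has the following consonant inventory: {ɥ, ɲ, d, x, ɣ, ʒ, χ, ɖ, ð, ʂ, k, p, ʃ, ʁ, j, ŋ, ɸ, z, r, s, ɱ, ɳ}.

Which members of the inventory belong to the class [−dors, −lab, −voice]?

ʂ, ʃ, s

Among the inventory, the [−dorsal] segments are /d, ʒ, ɖ, ð, ʂ, p, ʃ, ɸ, z, r, s, ɱ, ɳ/.
Within that set, [−labial] gives /d, ʒ, ɖ, ð, ʂ, ʃ, z, r, s, ɳ/.
Of those, [−voice] leaves /ʂ, ʃ, s/.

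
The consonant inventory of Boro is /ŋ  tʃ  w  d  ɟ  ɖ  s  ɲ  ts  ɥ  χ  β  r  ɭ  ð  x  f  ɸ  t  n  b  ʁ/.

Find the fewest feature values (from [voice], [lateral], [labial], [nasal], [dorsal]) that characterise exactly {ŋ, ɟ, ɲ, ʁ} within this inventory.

Every target segment is [+voice], [-labial], [+dorsal]; each remaining inventory member fails at least one of these. Each conjunct is needed — [-labial, +dorsal] alone would also admit /χ, x/; [+voice, +dorsal] alone would also admit /w, ɥ/; [+voice, -labial] alone would also admit /d, ɖ, r, ɭ, …/ — and no other combination of two listed features has exactly this extension, so three is the minimum.

[+voice, -labial, +dorsal]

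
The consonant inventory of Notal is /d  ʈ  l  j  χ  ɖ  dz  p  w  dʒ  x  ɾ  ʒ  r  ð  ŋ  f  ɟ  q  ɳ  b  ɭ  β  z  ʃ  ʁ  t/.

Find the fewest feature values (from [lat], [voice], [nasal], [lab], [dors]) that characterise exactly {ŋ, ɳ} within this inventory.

Every target segment is [+nasal] and no other inventory member is, so one feature is enough.

[+nasal]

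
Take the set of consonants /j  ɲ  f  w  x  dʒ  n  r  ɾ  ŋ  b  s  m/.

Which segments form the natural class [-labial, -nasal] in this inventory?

Eliminate segments failing any feature: /ɲ, n, ŋ/ are [+nasal]; /f, w, b, m/ are [+labial]. The remaining /j, x, dʒ, r, ɾ, s/ satisfy [-labial], [-nasal].

j, x, dʒ, r, ɾ, s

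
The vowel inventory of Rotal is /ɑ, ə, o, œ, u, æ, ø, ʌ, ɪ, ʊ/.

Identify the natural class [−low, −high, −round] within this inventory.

Eliminate segments failing any feature: /ɑ, æ/ are [+low]; /o, œ, ø/ are [+round]; /u, ɪ, ʊ/ are [+high]. The remaining /ə, ʌ/ satisfy [−low], [−high], [−round].

ə, ʌ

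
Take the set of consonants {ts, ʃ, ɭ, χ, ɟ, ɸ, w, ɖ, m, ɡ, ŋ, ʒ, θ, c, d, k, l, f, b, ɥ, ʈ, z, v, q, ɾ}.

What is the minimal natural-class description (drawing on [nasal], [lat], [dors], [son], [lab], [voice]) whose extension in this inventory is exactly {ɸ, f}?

[−voice, +lab]

The class [−voice], [+labial] has exactly /ɸ, f/ as its extension in this inventory. No smaller conjunction from the listed features achieves this: [+labial] alone would also admit /w, m, b, ɥ, …/; [−voice] alone would also admit /ts, ʃ, χ, θ, …/; and checking the remaining single features turns up none with this extension.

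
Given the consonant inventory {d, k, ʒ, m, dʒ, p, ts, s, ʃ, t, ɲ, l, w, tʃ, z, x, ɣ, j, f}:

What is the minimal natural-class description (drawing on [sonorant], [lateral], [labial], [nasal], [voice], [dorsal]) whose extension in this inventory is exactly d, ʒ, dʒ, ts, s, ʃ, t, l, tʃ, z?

/d, ʒ, dʒ, ts, s, ʃ, t, l, tʃ, z/ are all [−labial], [−dorsal], and no other segment in the inventory matches both values. Dropping any one of them over-generates: [−dorsal] alone would also admit /m, p, f/; [−labial] alone would also admit /k, ɲ, x, ɣ, …/. No other single listed feature picks out exactly this set either, so fewer than two features will not do.

[−labial, −dorsal]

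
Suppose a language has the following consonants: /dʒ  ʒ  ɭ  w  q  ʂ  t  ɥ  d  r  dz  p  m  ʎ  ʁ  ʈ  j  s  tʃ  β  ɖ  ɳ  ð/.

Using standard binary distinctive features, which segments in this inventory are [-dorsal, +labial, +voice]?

Checking each segment against [-dorsal], [+labial], [+voice]: /m/ (bilabial nasal), /β/ (voiced bilabial fricative) satisfy every feature; every other segment in the inventory fails at least one.

m, β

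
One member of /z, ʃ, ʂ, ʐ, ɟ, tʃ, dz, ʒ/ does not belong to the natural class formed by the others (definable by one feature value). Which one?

/ʃ, z, tʃ, ʐ, ʂ, dz, ʒ/ are all [+strident], but /ɟ/ (voiced palatal stop) is [-strident]. No other single segment can be removed to leave a set sharing one feature value that the removed segment lacks, so /ɟ/ is the odd one out.

ɟ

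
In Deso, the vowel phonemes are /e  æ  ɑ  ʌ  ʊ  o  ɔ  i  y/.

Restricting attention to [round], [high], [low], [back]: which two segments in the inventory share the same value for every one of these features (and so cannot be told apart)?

o, ɔ

/o/ (mid back rounded tense vowel) and /ɔ/ (mid back rounded lax vowel) are both [+round], [-high], [-low], [+back], so none of the listed features separates them. (They do differ in [tense], which is not among the given features.) Every other pair in the inventory differs on at least one listed feature.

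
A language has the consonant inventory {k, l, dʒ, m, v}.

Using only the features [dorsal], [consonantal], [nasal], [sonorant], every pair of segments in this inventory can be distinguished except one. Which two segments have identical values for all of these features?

v, dʒ

On the given features, /v/ and /dʒ/ have an identical profile: [-dorsal], [+consonantal], [-nasal], [-sonorant]. No other two segments in the inventory coincide on all 4 features. (They do differ in [continuant], [labial] and [coronal], which are not among the given features.)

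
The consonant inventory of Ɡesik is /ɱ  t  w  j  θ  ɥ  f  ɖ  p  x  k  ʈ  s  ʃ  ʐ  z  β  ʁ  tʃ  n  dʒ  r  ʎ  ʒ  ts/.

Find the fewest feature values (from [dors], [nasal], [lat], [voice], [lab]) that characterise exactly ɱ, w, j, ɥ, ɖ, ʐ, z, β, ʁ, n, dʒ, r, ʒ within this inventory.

/ɱ, w, j, ɥ, ɖ, ʐ, z, β, ʁ, n, dʒ, r, ʒ/ are all [+voice], [-lateral], and no other segment in the inventory matches both values. Dropping any one of them over-generates: [-lateral] alone would also admit /t, θ, f, p, …/; [+voice] alone would also admit /ʎ/. No other single listed feature picks out exactly this set either, so fewer than two features will not do.

[+voice, -lat]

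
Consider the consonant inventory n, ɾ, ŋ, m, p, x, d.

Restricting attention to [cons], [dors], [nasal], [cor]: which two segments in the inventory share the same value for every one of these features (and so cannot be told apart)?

Both /d/ and /ɾ/ are [+consonantal], [-dorsal], [-nasal], [+coronal]. Since the list omits [sonorant] — which does distinguish the voiced alveolar stop from the alveolar tap — this pair collapses; all other pairs remain distinct.

d, ɾ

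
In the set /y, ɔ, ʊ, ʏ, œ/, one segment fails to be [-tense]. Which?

y

/ʏ, ɔ, œ, ʊ/ are all [-tense]; /y/ (high front rounded tense vowel) is [+tense].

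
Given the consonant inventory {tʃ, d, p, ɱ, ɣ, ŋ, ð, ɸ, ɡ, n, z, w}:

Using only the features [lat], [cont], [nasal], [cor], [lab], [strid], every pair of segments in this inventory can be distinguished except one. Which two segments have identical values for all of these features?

ɸ, w

On the given features, /ɸ/ and /w/ have an identical profile: [−lateral], [+continuant], [−nasal], [−coronal], [+labial], [−strident]. No other two segments in the inventory coincide on all 6 features. (They do differ in [sonorant], [voice], [round] and [dorsal], which are not among the given features.)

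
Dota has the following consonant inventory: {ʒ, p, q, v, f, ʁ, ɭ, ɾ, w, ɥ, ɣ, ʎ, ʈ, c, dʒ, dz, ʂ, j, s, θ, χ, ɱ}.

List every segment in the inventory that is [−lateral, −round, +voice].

Among the inventory, the [−lateral] segments are /ʒ, p, q, v, f, ʁ, ɾ, w, ɥ, ɣ, ʈ, c, dʒ, dz, ʂ, j, s, θ, χ, ɱ/.
Of those, [−round] gives /ʒ, p, q, v, f, ʁ, ɾ, ɣ, ʈ, c, dʒ, dz, ʂ, j, s, θ, χ, ɱ/.
Among these, [+voice] leaves /ʒ, v, ʁ, ɾ, ɣ, dʒ, dz, j, ɱ/.

ʒ, v, ʁ, ɾ, ɣ, dʒ, dz, j, ɱ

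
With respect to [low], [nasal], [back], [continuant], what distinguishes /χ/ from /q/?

[continuant]

/χ/ is the voiceless uvular fricative and /q/ is the voiceless uvular stop. Both are [−low], [−nasal], [+back]. /χ/ is [+continuant] while /q/ is [−continuant], so the distinguishing feature is [continuant].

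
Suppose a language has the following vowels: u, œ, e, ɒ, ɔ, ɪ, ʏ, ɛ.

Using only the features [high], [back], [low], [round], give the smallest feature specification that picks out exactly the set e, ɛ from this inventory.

Every target segment is [−high], [−round]; each remaining inventory member fails at least one of these. Each conjunct is needed — [−round] alone would also admit /ɪ/; [−high] alone would also admit /œ, ɒ, ɔ/ — and no other single listed feature has exactly this extension, so two is the minimum.

[−high, −round]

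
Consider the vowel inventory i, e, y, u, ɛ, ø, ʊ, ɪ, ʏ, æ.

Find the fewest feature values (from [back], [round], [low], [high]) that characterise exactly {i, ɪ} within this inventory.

/i, ɪ/ are all [+high], [-round], and no other segment in the inventory matches both values. Dropping any one of them over-generates: [-round] alone would also admit /e, ɛ, æ/; [+high] alone would also admit /y, u, ʊ, ʏ/. No other single listed feature picks out exactly this set either, so fewer than two features will not do.

[+high, -round]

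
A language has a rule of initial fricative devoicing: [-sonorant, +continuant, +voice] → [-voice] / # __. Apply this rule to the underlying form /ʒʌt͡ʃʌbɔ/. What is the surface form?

/ʒ/ satisfies [-sonorant, +continuant, +voice] and sits in # __. The [-voice] counterpart of the voiced postalveolar fricative is /ʃ/. Other segments in /ʒʌt͡ʃʌbɔ/ either fail the structural description or are not in the environment, so the surface form is [ʃʌt͡ʃʌbɔ].

[ʃʌt͡ʃʌbɔ]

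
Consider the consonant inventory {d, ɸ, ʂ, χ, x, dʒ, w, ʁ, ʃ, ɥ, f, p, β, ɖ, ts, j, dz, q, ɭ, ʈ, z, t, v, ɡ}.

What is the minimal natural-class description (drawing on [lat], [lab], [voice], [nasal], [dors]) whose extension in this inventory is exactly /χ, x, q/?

[−voice, +dors]

/χ, x, q/ are all [−voice], [+dorsal], and no other segment in the inventory matches both values. Dropping any one of them over-generates: [+dorsal] alone would also admit /w, ʁ, ɥ, j, …/; [−voice] alone would also admit /ɸ, ʂ, ʃ, f, …/. No other single listed feature picks out exactly this set either, so fewer than two features will not do.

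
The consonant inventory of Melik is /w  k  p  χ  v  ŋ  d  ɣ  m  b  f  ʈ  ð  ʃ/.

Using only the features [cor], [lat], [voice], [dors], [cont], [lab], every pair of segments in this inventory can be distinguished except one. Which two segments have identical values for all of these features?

m, b

/m/ (bilabial nasal) and /b/ (voiced bilabial stop) are both [−coronal], [−lateral], [+voice], [−dorsal], [−continuant], [+labial], so none of the listed features separates them. (They do differ in [sonorant] and [nasal], which are not among the given features.) Every other pair in the inventory differs on at least one listed feature.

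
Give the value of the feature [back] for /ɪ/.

[−back]

As the high front unrounded lax vowel, /ɪ/ is [−back].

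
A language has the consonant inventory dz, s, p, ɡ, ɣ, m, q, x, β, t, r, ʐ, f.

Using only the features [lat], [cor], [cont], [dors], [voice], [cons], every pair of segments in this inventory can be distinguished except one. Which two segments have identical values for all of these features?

r, ʐ

Both /r/ and /ʐ/ are [−lateral], [+coronal], [+continuant], [−dorsal], [+voice], [+consonantal]. Since the list omits [sonorant], [strident] and [anterior] — which do distinguish the alveolar trill from the voiced retroflex fricative — this pair collapses; all other pairs remain distinct.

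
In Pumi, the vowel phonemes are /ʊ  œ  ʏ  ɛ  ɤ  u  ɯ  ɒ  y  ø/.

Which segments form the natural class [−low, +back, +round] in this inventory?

Checking each segment against [−low], [+back], [+round]: /ʊ/ (high back rounded lax vowel), /u/ (high back rounded tense vowel) satisfy every feature; every other segment in the inventory fails at least one.

ʊ, u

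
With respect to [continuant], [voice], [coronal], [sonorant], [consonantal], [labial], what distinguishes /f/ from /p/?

[continuant]

/f/ (voiceless labiodental fricative) and /p/ (voiceless bilabial stop) agree on [-voice], [-coronal], [-sonorant], [+consonantal], [+labial]. They differ on [continuant] (/f/ [+], /p/ [-]).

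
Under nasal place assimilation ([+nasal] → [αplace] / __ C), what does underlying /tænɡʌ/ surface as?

The only nasal preceding a consonant is /n/ before /ɡ/. /ɡ/ is [+dorsal], so /n/ → /ŋ/, giving [tæŋɡʌ].

[tæŋɡʌ]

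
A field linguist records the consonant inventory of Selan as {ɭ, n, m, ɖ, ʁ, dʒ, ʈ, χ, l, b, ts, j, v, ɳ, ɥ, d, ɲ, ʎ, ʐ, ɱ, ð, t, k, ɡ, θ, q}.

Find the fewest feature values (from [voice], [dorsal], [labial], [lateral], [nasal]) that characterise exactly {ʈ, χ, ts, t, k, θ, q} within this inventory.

[−voice]

/ʈ, χ, ts, t, k, θ, q/ are exactly the [−voice] segments in the inventory, so a single feature suffices.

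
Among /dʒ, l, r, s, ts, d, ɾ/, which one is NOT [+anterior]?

dʒ

Every segment except /dʒ/ is [+anterior]. /dʒ/ (voiced postalveolar affricate) is [−anterior], so it is the exception.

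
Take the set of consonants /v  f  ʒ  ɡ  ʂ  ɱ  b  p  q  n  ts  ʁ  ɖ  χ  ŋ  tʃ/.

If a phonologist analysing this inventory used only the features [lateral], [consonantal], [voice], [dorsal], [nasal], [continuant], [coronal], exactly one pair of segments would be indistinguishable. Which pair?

Both /ts/ and /tʃ/ are [-lateral], [+consonantal], [-voice], [-dorsal], [-nasal], [-continuant], [+coronal]. Since the list omits [anterior] and [distributed] — which do distinguish the voiceless alveolar affricate from the voiceless postalveolar affricate — this pair collapses; all other pairs remain distinct.

ts, tʃ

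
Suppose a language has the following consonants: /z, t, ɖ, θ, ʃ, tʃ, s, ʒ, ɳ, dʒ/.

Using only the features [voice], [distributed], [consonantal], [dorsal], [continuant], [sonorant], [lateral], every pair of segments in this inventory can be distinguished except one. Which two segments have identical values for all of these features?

On the given features, /ʃ/ and /θ/ have an identical profile: [-voice], [+distributed], [+consonantal], [-dorsal], [+continuant], [-sonorant], [-lateral]. No other two segments in the inventory coincide on all 7 features. (They do differ in [strident] and [anterior], which are not among the given features.)

ʃ, θ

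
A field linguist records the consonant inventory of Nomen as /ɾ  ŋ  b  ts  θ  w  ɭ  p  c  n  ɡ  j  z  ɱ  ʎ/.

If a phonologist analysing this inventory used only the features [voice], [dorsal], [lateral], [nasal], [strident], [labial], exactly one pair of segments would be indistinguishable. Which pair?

On the given features, /ɡ/ and /j/ have an identical profile: [+voice], [+dorsal], [-lateral], [-nasal], [-strident], [-labial]. No other two segments in the inventory coincide on all 6 features. (They do differ in [sonorant], [continuant] and [back], which are not among the given features.)

ɡ, j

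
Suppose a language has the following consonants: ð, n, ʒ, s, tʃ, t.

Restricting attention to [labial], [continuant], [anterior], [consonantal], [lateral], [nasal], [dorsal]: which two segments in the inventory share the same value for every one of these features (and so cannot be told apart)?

Both /s/ and /ð/ are [−labial], [+continuant], [+anterior], [+consonantal], [−lateral], [−nasal], [−dorsal]. Since the list omits [voice], [strident] and [distributed] — which do distinguish the voiceless alveolar fricative from the voiced dental fricative — this pair collapses; all other pairs remain distinct.

s, ð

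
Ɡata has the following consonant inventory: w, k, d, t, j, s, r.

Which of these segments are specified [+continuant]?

w, j, s, r

The [+continuant] segments here are /w, j, s, r/; the remaining /k, d, t/ are [−continuant].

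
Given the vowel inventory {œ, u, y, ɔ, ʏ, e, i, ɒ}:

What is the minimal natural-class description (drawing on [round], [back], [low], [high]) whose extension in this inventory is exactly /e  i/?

Every target segment is [-round] and no other inventory member is, so one feature is enough.

[-round]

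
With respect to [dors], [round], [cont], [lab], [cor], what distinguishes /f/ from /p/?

/f/ (voiceless labiodental fricative) and /p/ (voiceless bilabial stop) agree on [−dorsal], [−round], [+labial], [−coronal]. They differ on [continuant] (/f/ [+], /p/ [−]).

[continuant]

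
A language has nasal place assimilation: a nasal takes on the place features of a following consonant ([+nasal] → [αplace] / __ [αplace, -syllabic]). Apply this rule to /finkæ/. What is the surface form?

In /finkæ/, the nasal /n/ precedes /k/, which is [+dorsal]. The nasal assimilates in place, becoming the [+dorsal] nasal /ŋ/. The surface form is [fiŋkæ].

[fiŋkæ]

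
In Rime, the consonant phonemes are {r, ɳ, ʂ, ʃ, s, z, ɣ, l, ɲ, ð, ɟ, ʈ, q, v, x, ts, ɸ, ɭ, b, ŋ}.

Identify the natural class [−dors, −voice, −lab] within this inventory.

ʂ, ʃ, s, ʈ, ts

Checking each segment against [−dorsal], [−voice], [−labial]: /ʂ/ (voiceless retroflex fricative), /ʃ/ (voiceless postalveolar fricative), /s/ (voiceless alveolar fricative), /ʈ/ (voiceless retroflex stop), /ts/ (voiceless alveolar affricate) satisfy every feature; every other segment in the inventory fails at least one.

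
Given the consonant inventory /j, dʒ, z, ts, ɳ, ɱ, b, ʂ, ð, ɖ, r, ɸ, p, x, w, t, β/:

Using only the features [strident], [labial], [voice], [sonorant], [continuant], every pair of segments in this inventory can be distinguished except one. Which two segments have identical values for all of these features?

On the given features, /j/ and /r/ have an identical profile: [-strident], [-labial], [+voice], [+sonorant], [+continuant]. No other two segments in the inventory coincide on all 5 features. (They do differ in [dorsal], which is not among the given features.)

j, r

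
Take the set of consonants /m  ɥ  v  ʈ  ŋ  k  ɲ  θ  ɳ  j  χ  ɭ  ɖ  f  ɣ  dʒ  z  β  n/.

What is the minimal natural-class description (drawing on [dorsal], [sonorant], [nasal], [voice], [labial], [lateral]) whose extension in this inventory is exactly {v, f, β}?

The class [-sonorant], [+labial] has exactly /v, f, β/ as its extension in this inventory. No smaller conjunction from the listed features achieves this: [+labial] alone would also admit /m, ɥ/; [-sonorant] alone would also admit /ʈ, k, θ, χ, …/; and checking the remaining single features turns up none with this extension.

[-sonorant, +labial]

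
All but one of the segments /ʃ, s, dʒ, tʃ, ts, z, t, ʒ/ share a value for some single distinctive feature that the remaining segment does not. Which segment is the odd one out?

t

[strident] groups all but one: /s, z, tʃ, ʃ, ʒ, ts, dʒ/ share [+strident] while /t/ (voiceless alveolar stop) alone is [−strident]. Removing any other segment would not leave a single-feature class that excludes it.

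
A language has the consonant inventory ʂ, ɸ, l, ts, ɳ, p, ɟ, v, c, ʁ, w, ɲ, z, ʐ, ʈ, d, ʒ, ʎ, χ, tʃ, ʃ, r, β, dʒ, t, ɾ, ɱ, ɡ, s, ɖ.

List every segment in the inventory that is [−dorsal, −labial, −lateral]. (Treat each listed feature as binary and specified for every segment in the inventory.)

ʂ, ts, ɳ, z, ʐ, ʈ, d, ʒ, tʃ, ʃ, r, dʒ, t, ɾ, s, ɖ

First, the [−dorsal] segments are /ʂ, ɸ, l, ts, ɳ, p, v, z, ʐ, ʈ, d, ʒ, tʃ, ʃ, r, β, dʒ, t, ɾ, ɱ, s, ɖ/.
Then [−labial] gives /ʂ, l, ts, ɳ, z, ʐ, ʈ, d, ʒ, tʃ, ʃ, r, dʒ, t, ɾ, s, ɖ/.
Among these, [−lateral] leaves /ʂ, ts, ɳ, z, ʐ, ʈ, d, ʒ, tʃ, ʃ, r, dʒ, t, ɾ, s, ɖ/.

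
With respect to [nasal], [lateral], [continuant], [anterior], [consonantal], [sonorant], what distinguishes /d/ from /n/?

/d/ is the voiced alveolar stop and /n/ is the alveolar nasal. Both are [−lateral], [−continuant], [+anterior], [+consonantal]. /d/ is [−sonorant] while /n/ is [+sonorant]; /d/ is [−nasal] while /n/ is [+nasal], so the distinguishing features are [sonorant], [nasal].

[sonorant], [nasal]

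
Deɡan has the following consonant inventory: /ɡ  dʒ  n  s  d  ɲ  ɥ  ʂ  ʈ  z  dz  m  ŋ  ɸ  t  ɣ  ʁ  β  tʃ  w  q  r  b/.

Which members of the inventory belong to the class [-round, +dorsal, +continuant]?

ɣ, ʁ

First, the [-round] segments are /ɡ, dʒ, n, s, d, ɲ, ʂ, ʈ, z, dz, m, ŋ, ɸ, t, ɣ, ʁ, β, tʃ, q, r, b/.
Within that set, [+dorsal] gives /ɡ, ɲ, ŋ, ɣ, ʁ, q/.
Among these, [+continuant] leaves /ɣ, ʁ/.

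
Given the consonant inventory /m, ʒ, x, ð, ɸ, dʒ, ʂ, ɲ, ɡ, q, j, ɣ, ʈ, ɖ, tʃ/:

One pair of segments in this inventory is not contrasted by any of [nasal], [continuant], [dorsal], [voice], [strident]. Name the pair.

/j/ (palatal glide) and /ɣ/ (voiced velar fricative) are both [−nasal], [+continuant], [+dorsal], [+voice], [−strident], so none of the listed features separates them. (They do differ in [sonorant] and [back], which are not among the given features.) Every other pair in the inventory differs on at least one listed feature.

j, ɣ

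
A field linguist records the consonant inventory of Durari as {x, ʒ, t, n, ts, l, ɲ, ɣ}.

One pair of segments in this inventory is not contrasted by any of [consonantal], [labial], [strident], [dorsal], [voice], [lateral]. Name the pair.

ɣ, ɲ

On the given features, /ɣ/ and /ɲ/ have an identical profile: [+consonantal], [-labial], [-strident], [+dorsal], [+voice], [-lateral]. No other two segments in the inventory coincide on all 6 features. (They do differ in [sonorant], [nasal], [continuant] and [back], which are not among the given features.)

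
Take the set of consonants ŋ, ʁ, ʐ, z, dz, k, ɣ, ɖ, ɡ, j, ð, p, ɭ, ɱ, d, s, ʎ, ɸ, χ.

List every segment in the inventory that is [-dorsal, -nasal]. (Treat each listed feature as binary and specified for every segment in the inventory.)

Eliminate segments failing any feature: /ŋ, ʁ, k, ɣ, ɡ, j, ʎ, χ/ are [+dorsal]; /ɱ/ is [+nasal]. The remaining /ʐ, z, dz, ɖ, ð, p, ɭ, d, s, ɸ/ satisfy [-dorsal], [-nasal].

ʐ, z, dz, ɖ, ð, p, ɭ, d, s, ɸ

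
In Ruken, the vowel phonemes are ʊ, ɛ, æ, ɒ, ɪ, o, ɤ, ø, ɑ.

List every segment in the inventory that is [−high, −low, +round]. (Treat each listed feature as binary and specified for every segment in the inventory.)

Checking each segment against [−high], [−low], [+round]: /o/ (mid back rounded tense vowel), /ø/ (mid front rounded tense vowel) satisfy every feature; every other segment in the inventory fails at least one.

o, ø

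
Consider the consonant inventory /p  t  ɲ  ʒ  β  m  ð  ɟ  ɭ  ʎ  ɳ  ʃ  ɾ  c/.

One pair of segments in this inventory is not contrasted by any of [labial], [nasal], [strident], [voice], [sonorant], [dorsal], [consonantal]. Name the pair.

/ɾ/ (alveolar tap) and /ɭ/ (retroflex lateral approximant) are both [-labial], [-nasal], [-strident], [+voice], [+sonorant], [-dorsal], [+consonantal], so none of the listed features separates them. (They do differ in [lateral] and [anterior], which are not among the given features.) Every other pair in the inventory differs on at least one listed feature.

ɾ, ɭ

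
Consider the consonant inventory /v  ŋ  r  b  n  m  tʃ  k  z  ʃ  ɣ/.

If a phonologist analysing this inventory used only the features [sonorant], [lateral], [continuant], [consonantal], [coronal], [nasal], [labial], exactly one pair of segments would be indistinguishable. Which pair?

On the given features, /z/ and /ʃ/ have an identical profile: [−sonorant], [−lateral], [+continuant], [+consonantal], [+coronal], [−nasal], [−labial]. No other two segments in the inventory coincide on all 7 features. (They do differ in [voice], [anterior] and [distributed], which are not among the given features.)

z, ʃ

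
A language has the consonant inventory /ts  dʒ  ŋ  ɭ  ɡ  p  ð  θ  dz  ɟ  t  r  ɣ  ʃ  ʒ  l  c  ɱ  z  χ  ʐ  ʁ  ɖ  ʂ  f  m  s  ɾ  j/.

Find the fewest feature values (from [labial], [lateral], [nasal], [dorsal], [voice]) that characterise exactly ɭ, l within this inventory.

Every target segment is [+lateral] and no other inventory member is, so one feature is enough.

[+lateral]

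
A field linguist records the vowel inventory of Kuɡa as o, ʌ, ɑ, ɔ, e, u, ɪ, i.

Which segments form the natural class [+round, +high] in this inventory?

u

First, the [+round] segments are /o, ɔ, u/.
Then [+high] leaves /u/.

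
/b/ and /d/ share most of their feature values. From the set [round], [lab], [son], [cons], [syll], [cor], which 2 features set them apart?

The two segments share [−round], [−sonorant], [+consonantal], [−syllabic]. The only features from the list on which they differ: /b/ is [+labial] while /d/ is [−labial]; /b/ is [−coronal] while /d/ is [+coronal].

[labial], [coronal]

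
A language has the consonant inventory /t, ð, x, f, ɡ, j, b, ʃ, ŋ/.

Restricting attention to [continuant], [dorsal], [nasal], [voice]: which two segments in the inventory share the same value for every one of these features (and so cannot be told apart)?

Both /ʃ/ and /f/ are [+continuant], [−dorsal], [−nasal], [−voice]. Since the list omits [labial] and [coronal] — which do distinguish the voiceless postalveolar fricative from the voiceless labiodental fricative — this pair collapses; all other pairs remain distinct.

ʃ, f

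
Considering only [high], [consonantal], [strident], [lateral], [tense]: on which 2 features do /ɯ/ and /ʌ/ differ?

[high], [tense]

/ɯ/ is the high back unrounded vowel and /ʌ/ is the mid back unrounded lax vowel. Both are [-consonantal], [-strident], [-lateral]. /ɯ/ is [+high] while /ʌ/ is [-high]; /ɯ/ is [+tense] while /ʌ/ is [-tense], so the distinguishing features are [high], [tense].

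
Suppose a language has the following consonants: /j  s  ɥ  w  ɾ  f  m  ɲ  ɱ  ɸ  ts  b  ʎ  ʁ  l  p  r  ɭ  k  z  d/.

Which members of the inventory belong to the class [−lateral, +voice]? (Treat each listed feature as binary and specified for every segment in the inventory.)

j, ɥ, w, ɾ, m, ɲ, ɱ, b, ʁ, r, z, d

Eliminate segments failing any feature: /s, f, ɸ, ts, p, k/ are [−voice]; /ʎ, l, ɭ/ are [+lateral]. The remaining /j, ɥ, w, ɾ, m, ɲ, ɱ, b, ʁ, r, z, d/ satisfy [−lateral], [+voice].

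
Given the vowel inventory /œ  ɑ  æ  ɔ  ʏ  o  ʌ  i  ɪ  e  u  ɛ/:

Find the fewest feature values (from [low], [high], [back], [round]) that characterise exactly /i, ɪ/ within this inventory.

The class [+high], [-round] has exactly /i, ɪ/ as its extension in this inventory. No smaller conjunction from the listed features achieves this: [-round] alone would also admit /ɑ, æ, ʌ, e, …/; [+high] alone would also admit /ʏ, u/; and checking the remaining single features turns up none with this extension.

[+high, -round]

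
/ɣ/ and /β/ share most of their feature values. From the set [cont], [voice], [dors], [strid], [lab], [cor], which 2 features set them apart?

/ɣ/ (voiced velar fricative) and /β/ (voiced bilabial fricative) agree on [+continuant], [+voice], [−strident], [−coronal]. They differ on [labial] (/ɣ/ [−], /β/ [+]), [dorsal] (/ɣ/ [+], /β/ [−]).

[labial], [dorsal]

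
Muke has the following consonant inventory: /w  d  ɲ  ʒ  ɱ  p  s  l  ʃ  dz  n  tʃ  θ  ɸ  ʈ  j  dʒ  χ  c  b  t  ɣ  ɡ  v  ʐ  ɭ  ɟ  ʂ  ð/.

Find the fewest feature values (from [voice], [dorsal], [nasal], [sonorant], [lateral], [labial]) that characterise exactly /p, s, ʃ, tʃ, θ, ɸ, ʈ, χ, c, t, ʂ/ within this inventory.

[−voice]

Every target segment is [−voice] and no other inventory member is, so one feature is enough.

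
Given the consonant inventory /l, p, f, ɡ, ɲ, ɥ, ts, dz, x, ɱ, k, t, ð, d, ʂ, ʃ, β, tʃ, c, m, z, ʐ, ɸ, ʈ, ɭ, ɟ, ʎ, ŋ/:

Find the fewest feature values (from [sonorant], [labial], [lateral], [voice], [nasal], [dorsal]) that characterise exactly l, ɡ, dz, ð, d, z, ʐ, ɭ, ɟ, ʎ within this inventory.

Every target segment is [+voice], [−nasal], [−labial]; each remaining inventory member fails at least one of these. Each conjunct is needed — [−nasal, −labial] alone would also admit /ts, x, k, t, …/; [+voice, −labial] alone would also admit /ɲ, ŋ/; [+voice, −nasal] alone would also admit /ɥ, β/ — and no other combination of two listed features has exactly this extension, so three is the minimum.

[+voice, −nasal, −labial]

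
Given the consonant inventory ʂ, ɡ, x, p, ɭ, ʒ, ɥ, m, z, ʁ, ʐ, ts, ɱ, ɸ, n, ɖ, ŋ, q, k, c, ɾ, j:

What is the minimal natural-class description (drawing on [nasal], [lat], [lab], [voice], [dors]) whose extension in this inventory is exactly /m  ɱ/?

/m, ɱ/ are all [+nasal], [+labial], and no other segment in the inventory matches both values. Dropping any one of them over-generates: [+labial] alone would also admit /p, ɥ, ɸ/; [+nasal] alone would also admit /n, ŋ/. No other single listed feature picks out exactly this set either, so fewer than two features will not do.

[+nasal, +lab]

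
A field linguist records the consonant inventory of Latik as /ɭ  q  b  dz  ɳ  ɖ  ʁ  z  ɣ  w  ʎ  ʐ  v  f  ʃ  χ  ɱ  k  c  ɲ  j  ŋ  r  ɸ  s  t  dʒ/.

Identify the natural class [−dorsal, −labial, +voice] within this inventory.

Eliminate segments failing any feature: /q, ʁ, ɣ, w, ʎ, χ, k, c, ɲ, j, ŋ/ are [+dorsal]; /b, v, f, ɱ, ɸ/ are [+labial]; /ʃ, s, t/ are [−voice]. The remaining /ɭ, dz, ɳ, ɖ, z, ʐ, r, dʒ/ satisfy [−dorsal], [−labial], [+voice].

ɭ, dz, ɳ, ɖ, z, ʐ, r, dʒ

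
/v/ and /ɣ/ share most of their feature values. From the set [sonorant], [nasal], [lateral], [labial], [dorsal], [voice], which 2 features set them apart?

[labial], [dorsal]

The two segments share [−sonorant], [−nasal], [−lateral], [+voice]. The only features from the list on which they differ: /v/ is [+labial] while /ɣ/ is [−labial]; /v/ is [−dorsal] while /ɣ/ is [+dorsal].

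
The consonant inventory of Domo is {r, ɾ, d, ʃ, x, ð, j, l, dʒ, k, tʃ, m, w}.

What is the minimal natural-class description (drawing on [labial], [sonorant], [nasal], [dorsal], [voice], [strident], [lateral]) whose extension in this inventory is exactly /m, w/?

[+labial]

The target set is precisely the extension of [+labial] in this inventory.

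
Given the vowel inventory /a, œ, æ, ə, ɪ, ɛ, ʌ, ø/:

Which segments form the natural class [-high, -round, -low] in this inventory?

Checking each segment against [-high], [-round], [-low]: /ə/ (mid central vowel (schwa)), /ɛ/ (mid front unrounded lax vowel), /ʌ/ (mid back unrounded lax vowel) satisfy every feature; every other segment in the inventory fails at least one.

ə, ɛ, ʌ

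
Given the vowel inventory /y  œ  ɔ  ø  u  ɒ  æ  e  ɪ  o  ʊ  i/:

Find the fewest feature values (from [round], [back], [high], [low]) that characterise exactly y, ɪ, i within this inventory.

[+high, −back]

/y, ɪ, i/ are all [+high], [−back], and no other segment in the inventory matches both values. Dropping any one of them over-generates: [−back] alone would also admit /œ, ø, æ, e/; [+high] alone would also admit /u, ʊ/. No other single listed feature picks out exactly this set either, so fewer than two features will not do.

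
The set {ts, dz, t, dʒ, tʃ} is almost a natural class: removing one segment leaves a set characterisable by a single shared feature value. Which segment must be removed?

t

[delayed release] (equivalently [strident]) groups all but one: /tʃ, dz, dʒ, ts/ share [+delayed release] while /t/ (voiceless alveolar stop) alone is [-delayed release]. Removing any other segment would not leave a single-feature class that excludes it.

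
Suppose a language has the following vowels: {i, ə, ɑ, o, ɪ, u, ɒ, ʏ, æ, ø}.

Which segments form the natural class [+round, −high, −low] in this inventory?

o, ø

Among the inventory, the [+round] segments are /o, u, ɒ, ʏ, ø/.
Intersecting with [−high] gives /o, ɒ, ø/.
Then [−low] leaves /o, ø/.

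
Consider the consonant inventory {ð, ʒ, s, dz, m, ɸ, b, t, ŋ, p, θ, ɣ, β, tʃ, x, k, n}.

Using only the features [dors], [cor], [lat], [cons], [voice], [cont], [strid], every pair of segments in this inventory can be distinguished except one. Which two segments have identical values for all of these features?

On the given features, /m/ and /b/ have an identical profile: [−dorsal], [−coronal], [−lateral], [+consonantal], [+voice], [−continuant], [−strident]. No other two segments in the inventory coincide on all 7 features. (They do differ in [sonorant] and [nasal], which are not among the given features.)

m, b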